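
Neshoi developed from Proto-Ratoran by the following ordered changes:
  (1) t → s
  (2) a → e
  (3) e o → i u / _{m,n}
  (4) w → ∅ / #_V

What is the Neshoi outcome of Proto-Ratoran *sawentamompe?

sewinsimumpe

Neshoi: *sawentamompe > sawensamompe > sewensemompe > sewinsimumpe  (by unconditioned shift, vowel merger, pre-nasal raising)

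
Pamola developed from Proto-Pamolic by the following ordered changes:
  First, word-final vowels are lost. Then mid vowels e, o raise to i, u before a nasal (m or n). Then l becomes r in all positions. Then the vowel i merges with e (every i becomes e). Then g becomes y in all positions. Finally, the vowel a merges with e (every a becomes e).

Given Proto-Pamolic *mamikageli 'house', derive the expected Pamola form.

Pamola: start from *mamikageli.
  rule 1 (apocope): mamikageli → mamikagel
  rule 2: no change — mamikagel
  rule 3 (unconditioned shift): mamikagel → mamikager
  rule 4 (vowel merger): mamikager → mamekager
  rule 5 (unconditioned shift): mamekager → mamekayer
  rule 6 (vowel merger): mamekayer → memekeyer
  ⇒ Pamola memekeyer

memekeyer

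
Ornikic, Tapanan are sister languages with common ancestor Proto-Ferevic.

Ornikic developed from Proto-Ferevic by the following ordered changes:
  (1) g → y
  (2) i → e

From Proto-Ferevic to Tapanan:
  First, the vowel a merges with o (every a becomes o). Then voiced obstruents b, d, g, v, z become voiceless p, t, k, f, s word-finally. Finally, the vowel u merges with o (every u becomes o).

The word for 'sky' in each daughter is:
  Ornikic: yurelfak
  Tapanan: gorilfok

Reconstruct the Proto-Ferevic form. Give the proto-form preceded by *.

Position 7: Ornikic has a, Tapanan has o. Ornikic preserves a here (none of its changes turn any other segment into a), so the proto-segment is *a.
Position 2: Ornikic has u, Tapanan has o. Ornikic preserves u here (none of its changes turn any other segment into u), so the proto-segment is *u.
This points to *gurilfak. Verify forward in each daughter:
Ornikic: *gurilfak > yurilfak > yurelfak  (by unconditioned shift, vowel merger)
Tapanan: start from *gurilfak.
  rule 1 (vowel merger): gurilfak → gurilfok
  rule 2: no change — gurilfok
  rule 3 (vowel merger): gurilfok → gorilfok
  ⇒ Tapanan gorilfok
No other proto-form is consistent with every reflex, so the reconstruction is *gurilfak.

*gurilfak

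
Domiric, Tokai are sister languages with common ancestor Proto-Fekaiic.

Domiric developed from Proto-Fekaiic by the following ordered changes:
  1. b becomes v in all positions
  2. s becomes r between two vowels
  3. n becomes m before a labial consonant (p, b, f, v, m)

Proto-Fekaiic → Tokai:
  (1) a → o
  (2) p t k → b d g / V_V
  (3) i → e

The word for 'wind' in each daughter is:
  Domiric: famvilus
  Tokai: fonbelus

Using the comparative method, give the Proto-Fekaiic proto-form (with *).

Position 2: Domiric has a, Tokai has o. Domiric preserves a here (none of its changes turn any other segment into a), so the proto-segment is *a.
Position 3: Domiric has m, Tokai has n. Tokai preserves n here (none of its changes turn any other segment into n), so the proto-segment is *n.
Position 5: Domiric has i, Tokai has e. Domiric preserves i here (none of its changes turn any other segment into i), so the proto-segment is *i.
This points to *fanbilus. Verify forward in each daughter:
Domiric: *fanbilus > fanvilus > famvilus  (by unconditioned shift, nasal place assimilation)
Tokai: *fanbilus > fonbilus > fonbelus  (by vowel merger, vowel merger)
No other proto-form is consistent with every reflex, so the reconstruction is *fanbilus.

*fanbilus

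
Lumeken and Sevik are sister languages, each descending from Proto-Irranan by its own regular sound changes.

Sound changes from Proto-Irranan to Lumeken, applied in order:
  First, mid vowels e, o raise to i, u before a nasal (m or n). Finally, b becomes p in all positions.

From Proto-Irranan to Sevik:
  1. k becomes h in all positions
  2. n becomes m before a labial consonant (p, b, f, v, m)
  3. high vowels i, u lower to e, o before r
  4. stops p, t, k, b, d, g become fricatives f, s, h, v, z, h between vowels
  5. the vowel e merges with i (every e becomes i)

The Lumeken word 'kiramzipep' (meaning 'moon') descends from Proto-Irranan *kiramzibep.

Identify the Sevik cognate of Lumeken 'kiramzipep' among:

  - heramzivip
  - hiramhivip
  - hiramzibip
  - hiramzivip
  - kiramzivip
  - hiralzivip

hiramzivip

Sevik: start from *kiramzibep.
  rule 1 (unconditioned shift): kiramzibep → hiramzibep
  rule 2: no change — hiramzibep
  rule 3 (pre-rhotic lowering): hiramzibep → heramzibep
  rule 4 (intervocalic lenition): heramzibep → heramzivep
  rule 5 (vowel merger): heramzivep → hiramzivip
  ⇒ Sevik hiramzivip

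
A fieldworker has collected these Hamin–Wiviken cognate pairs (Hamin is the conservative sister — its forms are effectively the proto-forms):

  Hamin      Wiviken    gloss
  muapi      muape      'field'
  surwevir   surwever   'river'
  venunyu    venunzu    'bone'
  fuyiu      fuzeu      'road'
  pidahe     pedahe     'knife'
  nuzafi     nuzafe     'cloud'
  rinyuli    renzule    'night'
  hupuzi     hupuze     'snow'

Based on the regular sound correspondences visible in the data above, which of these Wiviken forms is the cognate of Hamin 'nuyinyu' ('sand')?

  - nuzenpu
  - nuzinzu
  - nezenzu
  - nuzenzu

fuyiu ~ fuzeu — Hamin y corresponds to Wiviken z between vowels (before a front vowel).
rinyuli ~ renzule — Hamin i corresponds to Wiviken e after a consonant, before a nasal.
venunyu ~ venunzu, rinyuli ~ renzule — Hamin y corresponds to Wiviken z after a consonant, before a back vowel.
Applying these to Hamin 'nuyinyu':
  nuyinyu → nuzinyu   (y→z between vowels (before a front vowel))
  nuzinyu → nuzenyu   (i→e after a consonant, before a nasal)
  nuzenyu → nuzenzu   (y→z after a consonant, before a back vowel)
So the Wiviken cognate is 'nuzenzu'.

nuzenzu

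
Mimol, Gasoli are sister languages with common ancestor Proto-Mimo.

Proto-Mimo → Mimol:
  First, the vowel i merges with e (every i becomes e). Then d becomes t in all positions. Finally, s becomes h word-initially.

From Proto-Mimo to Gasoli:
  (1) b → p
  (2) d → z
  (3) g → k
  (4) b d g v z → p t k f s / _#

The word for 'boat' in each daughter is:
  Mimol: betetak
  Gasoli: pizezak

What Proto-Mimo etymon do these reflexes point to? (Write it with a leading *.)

Position 2: Mimol has e, Gasoli has i. Gasoli preserves i here (none of its changes turn any other segment into i), so the proto-segment is *i.
Position 5: Mimol has t, Gasoli has z. Taking the neighbouring segments as reconstructed: Mimol t could go back to *t or *d; Gasoli z could go back to *d or *z — the one source consistent with every daughter is *d.
Position 3: Mimol has t, Gasoli has z. Taking the neighbouring segments as reconstructed: Mimol t could go back to *t or *d; Gasoli z could go back to *d or *z — the one source consistent with every daughter is *d.
Continuing position by position gives *bidedak; check it forward:
Mimol: start from *bidedak.
  rule 1 (vowel merger): bidedak → bededak
  rule 2 (unconditioned shift): bededak → betetak
  rule 3: no change — betetak
  ⇒ Mimol betetak
Gasoli: *bidedak > pidedak > pizezak  (by unconditioned shift, unconditioned shift)
*bidedak is the unique common source.

*bidedak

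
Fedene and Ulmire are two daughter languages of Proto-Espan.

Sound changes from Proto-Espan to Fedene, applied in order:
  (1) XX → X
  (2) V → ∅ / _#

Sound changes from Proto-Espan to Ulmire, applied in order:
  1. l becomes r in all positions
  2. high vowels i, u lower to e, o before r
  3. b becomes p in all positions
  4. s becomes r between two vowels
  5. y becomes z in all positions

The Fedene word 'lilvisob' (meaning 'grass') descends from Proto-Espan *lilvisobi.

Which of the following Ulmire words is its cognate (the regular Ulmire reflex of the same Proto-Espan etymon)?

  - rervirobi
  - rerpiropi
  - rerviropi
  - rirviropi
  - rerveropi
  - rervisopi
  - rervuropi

rerviropi

Ulmire: *lilvisobi > rirvisobi > rervisobi > rervisopi > rerviropi  (by unconditioned shift, pre-rhotic lowering, unconditioned shift, rhotacism)
The other candidates each miss or misapply at least one Ulmire change.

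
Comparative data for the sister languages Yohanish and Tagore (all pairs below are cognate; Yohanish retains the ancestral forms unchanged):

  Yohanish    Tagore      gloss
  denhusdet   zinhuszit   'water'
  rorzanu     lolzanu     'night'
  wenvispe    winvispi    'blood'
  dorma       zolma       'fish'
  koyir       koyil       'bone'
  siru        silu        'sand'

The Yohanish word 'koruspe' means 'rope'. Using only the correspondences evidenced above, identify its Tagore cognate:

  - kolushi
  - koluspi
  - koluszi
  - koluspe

siru ~ silu — Yohanish r corresponds to Tagore l between vowels (before a back vowel).
wenvispe ~ winvispi — Yohanish e corresponds to Tagore i word-finally.
Applying these to Yohanish 'koruspe':
  koruspe → koluspe   (r→l between vowels (before a back vowel))
  koluspe → koluspi   (e→i word-finally)
So the Tagore cognate is 'koluspi'.

koluspi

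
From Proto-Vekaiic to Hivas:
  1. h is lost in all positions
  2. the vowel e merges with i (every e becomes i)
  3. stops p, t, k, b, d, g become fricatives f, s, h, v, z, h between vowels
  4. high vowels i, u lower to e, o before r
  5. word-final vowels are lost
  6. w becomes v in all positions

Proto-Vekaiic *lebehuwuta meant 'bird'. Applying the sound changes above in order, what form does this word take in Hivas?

liviuvus

Hivas: *lebehuwuta > lebeuwuta > libiuwuta > liviuwusa > liviuwus > liviuvus  (by h-loss, vowel merger, intervocalic lenition, apocope, unconditioned shift)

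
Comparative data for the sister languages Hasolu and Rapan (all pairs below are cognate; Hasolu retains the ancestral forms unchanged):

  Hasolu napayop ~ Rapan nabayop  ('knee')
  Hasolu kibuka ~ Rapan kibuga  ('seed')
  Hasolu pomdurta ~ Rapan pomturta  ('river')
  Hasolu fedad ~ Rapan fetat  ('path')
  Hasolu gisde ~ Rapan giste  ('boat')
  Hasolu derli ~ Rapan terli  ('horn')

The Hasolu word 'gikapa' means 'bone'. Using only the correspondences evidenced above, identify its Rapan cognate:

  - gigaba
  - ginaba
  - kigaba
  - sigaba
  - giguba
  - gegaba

kibuka ~ kibuga — Hasolu k corresponds to Rapan g between vowels (before a back vowel).
napayop ~ nabayop — Hasolu p corresponds to Rapan b between vowels (before a back vowel).
Applying these to Hasolu 'gikapa':
  gikapa → gigapa   (k→g between vowels (before a back vowel))
  gigapa → gigaba   (p→b between vowels (before a back vowel))
So the Rapan cognate is 'gigaba'.

gigaba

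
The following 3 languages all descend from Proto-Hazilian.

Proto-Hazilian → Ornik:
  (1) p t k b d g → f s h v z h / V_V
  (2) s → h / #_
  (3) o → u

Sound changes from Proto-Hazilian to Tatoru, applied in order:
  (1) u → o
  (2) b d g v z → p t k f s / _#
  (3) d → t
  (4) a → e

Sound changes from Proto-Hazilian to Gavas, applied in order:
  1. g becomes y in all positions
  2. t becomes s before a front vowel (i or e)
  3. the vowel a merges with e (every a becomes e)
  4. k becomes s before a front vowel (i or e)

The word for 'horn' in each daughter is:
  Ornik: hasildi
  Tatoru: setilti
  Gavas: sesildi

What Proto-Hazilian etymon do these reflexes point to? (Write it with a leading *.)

Position 3: Ornik has s, Tatoru has t, Gavas has s. Taking the neighbouring segments as reconstructed: Ornik s could go back to *t or *s; Tatoru t could go back to *t or *d; Gavas s could go back to *t or *k or *s — the one source consistent with every daughter is *t.
Position 1: Ornik has h, Tatoru has s, Gavas has s. Taking the neighbouring segments as reconstructed: Ornik h could go back to *s or *h; Tatoru s can only go back to *s; Gavas s could go back to *k or *s — the one source consistent with every daughter is *s.
Verify the candidate proto-form against each daughter:
Ornik: start from *satildi.
  rule 1 (intervocalic lenition): satildi → sasildi
  rule 2 (debuccalisation): sasildi → hasildi
  rule 3: no change — hasildi
  ⇒ Ornik hasildi
Tatoru: *satildi
  satildi (rule 1 does not apply)
  satildi (rule 2 does not apply)
  satildi → satilti   [unconditioned shift]
  satilti → setilti   [vowel merger]
  giving Tatoru setilti.
Gavas: *satildi
  satildi (rule 1 does not apply)
  satildi → sasildi   [palatalisation]
  sasildi → sesildi   [vowel merger]
  sesildi (rule 4 does not apply)
  giving Gavas sesildi.
No other proto-form is consistent with every reflex, so the reconstruction is *satildi.

*satildi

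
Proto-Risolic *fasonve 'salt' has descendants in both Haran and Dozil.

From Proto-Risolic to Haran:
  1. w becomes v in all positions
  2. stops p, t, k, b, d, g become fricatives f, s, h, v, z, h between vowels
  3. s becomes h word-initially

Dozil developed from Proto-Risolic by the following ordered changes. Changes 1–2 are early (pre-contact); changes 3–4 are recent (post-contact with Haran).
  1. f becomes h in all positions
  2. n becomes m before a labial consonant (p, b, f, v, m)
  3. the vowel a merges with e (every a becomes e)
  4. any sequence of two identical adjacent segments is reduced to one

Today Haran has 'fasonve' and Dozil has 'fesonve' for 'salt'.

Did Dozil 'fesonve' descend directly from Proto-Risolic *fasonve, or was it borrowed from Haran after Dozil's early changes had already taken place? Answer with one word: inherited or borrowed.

borrowed

If inherited, *fasonve would pass through all of Dozil's changes:
Dozil: *fasonve > hasonve > hasomve > hesomve  (by unconditioned shift, nasal place assimilation, vowel merger)
If borrowed from Haran 'fasonve' after the early changes, it would undergo only the recent ones:
  rule 3 (vowel merger): fasonve → fesonve
  rule 4 (degemination): no change (fesonve)
  ⇒ as a loan: fesonve
Dozil 'fesonve' matches the loan outcome 'fesonve', not the inherited 'hesomve' — it skipped the early Dozil changes, so it was borrowed from Haran.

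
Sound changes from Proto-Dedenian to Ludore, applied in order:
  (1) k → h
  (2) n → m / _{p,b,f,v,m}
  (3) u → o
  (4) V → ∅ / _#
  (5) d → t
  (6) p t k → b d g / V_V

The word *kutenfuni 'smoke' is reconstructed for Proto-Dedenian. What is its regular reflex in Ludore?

hodemfon

Ludore: *kutenfuni > hutenfuni > hutemfuni > hotemfoni > hotemfon > hodemfon  (by unconditioned shift, nasal place assimilation, vowel merger, apocope, intervocalic voicing)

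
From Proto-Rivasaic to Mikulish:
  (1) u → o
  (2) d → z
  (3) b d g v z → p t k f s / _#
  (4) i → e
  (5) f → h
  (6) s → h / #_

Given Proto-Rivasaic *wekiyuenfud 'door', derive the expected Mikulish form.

wekeyoenhos

Mikulish: start from *wekiyuenfud.
  rule 1 (vowel merger): wekiyuenfud → wekiyoenfod
  rule 2 (unconditioned shift): wekiyoenfod → wekiyoenfoz
  rule 3 (final devoicing): wekiyoenfoz → wekiyoenfos
  rule 4 (vowel merger): wekiyoenfos → wekeyoenfos
  rule 5 (unconditioned shift): wekeyoenfos → wekeyoenhos
  rule 6: no change — wekeyoenhos
  ⇒ Mikulish wekeyoenhos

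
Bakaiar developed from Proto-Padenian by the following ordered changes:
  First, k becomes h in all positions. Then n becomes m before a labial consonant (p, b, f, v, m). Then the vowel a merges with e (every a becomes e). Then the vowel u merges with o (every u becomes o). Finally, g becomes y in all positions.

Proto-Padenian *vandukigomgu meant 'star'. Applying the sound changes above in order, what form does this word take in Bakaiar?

Bakaiar: *vandukigomgu > vanduhigomgu > venduhigomgu > vendohigomgo > vendohiyomyo  (by unconditioned shift, vowel merger, vowel merger, unconditioned shift)

vendohiyomyo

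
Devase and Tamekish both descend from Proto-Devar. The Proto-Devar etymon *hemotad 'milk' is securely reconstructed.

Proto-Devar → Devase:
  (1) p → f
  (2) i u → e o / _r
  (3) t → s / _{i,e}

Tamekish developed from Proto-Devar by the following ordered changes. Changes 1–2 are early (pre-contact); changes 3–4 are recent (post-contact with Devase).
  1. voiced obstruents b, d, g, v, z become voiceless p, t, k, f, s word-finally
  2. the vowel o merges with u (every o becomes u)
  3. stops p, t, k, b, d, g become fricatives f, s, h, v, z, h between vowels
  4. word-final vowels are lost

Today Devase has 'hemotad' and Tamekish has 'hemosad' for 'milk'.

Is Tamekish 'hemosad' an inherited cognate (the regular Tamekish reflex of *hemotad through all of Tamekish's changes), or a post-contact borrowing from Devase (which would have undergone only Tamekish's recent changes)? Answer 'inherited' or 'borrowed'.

If inherited, *hemotad would pass through all of Tamekish's changes:
Tamekish: *hemotad
  hemotad → hemotat   [final devoicing]
  hemotat → hemutat   [vowel merger]
  hemutat → hemusat   [intervocalic lenition]
  hemusat (rule 4 does not apply)
  giving Tamekish hemusat.
If borrowed from Devase 'hemotad' after the early changes, it would undergo only the recent ones:
  rule 3 (intervocalic lenition): hemotad → hemosad
  rule 4 (apocope): no change (hemosad)
  ⇒ as a loan: hemosad
Tamekish 'hemosad' matches the loan outcome 'hemosad', not the inherited 'hemusat' — it skipped the early Tamekish changes, so it was borrowed from Devase.

borrowed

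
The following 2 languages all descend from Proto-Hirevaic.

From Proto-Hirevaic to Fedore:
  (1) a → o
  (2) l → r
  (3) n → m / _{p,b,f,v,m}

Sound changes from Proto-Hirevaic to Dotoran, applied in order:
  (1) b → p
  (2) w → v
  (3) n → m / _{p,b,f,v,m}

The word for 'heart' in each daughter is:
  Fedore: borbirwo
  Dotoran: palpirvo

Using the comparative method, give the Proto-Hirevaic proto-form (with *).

Position 7: Fedore has w, Dotoran has v. Fedore preserves w here (none of its changes turn any other segment into w), so the proto-segment is *w.
Position 4: Fedore has b, Dotoran has p. Fedore preserves b here (none of its changes turn any other segment into b), so the proto-segment is *b.
Continuing position by position gives *balbirwo; check it forward:
Fedore: start from *balbirwo.
  rule 1 (vowel merger): balbirwo → bolbirwo
  rule 2 (unconditioned shift): bolbirwo → borbirwo
  rule 3: no change — borbirwo
  ⇒ Fedore borbirwo
Dotoran: *balbirwo
  balbirwo → palpirwo   [unconditioned shift]
  palpirwo → palpirvo   [unconditioned shift]
  palpirvo (rule 3 does not apply)
  giving Dotoran palpirvo.
No other proto-form is consistent with every reflex, so the reconstruction is *balbirwo.

*balbirwo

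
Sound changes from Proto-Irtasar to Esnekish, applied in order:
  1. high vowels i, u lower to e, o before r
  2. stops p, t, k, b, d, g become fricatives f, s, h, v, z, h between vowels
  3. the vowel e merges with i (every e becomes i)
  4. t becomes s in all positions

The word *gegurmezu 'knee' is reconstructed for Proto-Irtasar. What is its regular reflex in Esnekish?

gihormizu

Esnekish: *gegurmezu > gegormezu > gehormezu > gihormizu  (by pre-rhotic lowering, intervocalic lenition, vowel merger)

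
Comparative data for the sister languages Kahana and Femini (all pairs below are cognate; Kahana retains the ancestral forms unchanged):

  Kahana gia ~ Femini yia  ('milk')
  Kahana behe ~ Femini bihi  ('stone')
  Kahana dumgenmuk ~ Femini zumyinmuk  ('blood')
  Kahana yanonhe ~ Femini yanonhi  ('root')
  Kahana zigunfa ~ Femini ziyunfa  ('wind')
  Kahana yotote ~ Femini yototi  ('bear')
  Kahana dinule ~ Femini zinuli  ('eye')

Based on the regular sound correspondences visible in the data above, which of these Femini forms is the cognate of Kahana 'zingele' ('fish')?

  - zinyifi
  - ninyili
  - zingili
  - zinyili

zinyili

dumgenmuk ~ zumyinmuk — Kahana g corresponds to Femini y after a consonant, before a front vowel.
behe ~ bihi — Kahana e corresponds to Femini i after a consonant, before a consonant other than r, m, n, p, b, f, v.
behe ~ bihi, yanonhe ~ yanonhi — Kahana e corresponds to Femini i word-finally.
Applying these to Kahana 'zingele':
  zingele → zinyele   (g→y after a consonant, before a front vowel)
  zinyele → zinyile   (e→i after a consonant, before a consonant other than r, m, n, p, b, f, v)
  zinyile → zinyili   (e→i word-finally)
So the Femini cognate is 'zinyili'.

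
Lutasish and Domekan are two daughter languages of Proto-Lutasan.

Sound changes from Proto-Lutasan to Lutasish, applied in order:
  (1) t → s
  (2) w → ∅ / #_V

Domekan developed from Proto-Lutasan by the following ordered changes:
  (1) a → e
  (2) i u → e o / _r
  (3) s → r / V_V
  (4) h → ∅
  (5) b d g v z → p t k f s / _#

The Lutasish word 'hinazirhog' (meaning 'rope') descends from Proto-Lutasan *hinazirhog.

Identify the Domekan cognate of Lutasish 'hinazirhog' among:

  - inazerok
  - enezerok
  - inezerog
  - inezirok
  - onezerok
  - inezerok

Domekan: *hinazirhog > hinezirhog > hinezerhog > inezerog > inezerok  (by vowel merger, pre-rhotic lowering, h-loss, final devoicing)
Among the options, 'inezerok' alone shows every Domekan change applied in order.

inezerok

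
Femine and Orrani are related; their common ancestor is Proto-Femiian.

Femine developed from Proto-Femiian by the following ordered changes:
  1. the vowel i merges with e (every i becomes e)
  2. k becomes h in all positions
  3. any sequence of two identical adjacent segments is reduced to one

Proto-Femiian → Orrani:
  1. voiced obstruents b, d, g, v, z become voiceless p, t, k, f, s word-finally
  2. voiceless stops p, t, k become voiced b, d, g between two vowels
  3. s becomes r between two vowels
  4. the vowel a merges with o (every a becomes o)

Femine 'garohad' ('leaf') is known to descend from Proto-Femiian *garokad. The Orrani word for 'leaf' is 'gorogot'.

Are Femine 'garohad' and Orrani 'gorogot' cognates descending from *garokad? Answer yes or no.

Derive the expected Orrani reflex of *garokad:
Orrani: *garokad
  garokad → garokat   [final devoicing]
  garokat → garogat   [intervocalic voicing]
  garogat (rule 3 does not apply)
  garogat → gorogot   [vowel merger]
  giving Orrani gorogot.
Orrani 'gorogot' matches the regular reflex exactly, so the pair is cognate.

yes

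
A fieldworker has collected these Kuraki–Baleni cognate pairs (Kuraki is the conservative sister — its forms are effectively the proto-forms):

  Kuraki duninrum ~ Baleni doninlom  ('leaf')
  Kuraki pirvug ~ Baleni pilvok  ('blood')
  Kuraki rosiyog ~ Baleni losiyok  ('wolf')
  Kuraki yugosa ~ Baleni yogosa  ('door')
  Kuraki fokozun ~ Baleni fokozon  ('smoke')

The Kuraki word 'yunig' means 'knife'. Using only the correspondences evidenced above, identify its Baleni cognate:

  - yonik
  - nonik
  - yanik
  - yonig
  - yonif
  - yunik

duninrum ~ doninlom, fokozun ~ fokozon — Kuraki u corresponds to Baleni o after a consonant, before a nasal.
pirvug ~ pilvok, rosiyog ~ losiyok — Kuraki g corresponds to Baleni k word-finally.
Applying these to Kuraki 'yunig':
  yunig → yonig   (u→o after a consonant, before a nasal)
  yonig → yonik   (g→k word-finally)
So the Baleni cognate is 'yonik'.

yonik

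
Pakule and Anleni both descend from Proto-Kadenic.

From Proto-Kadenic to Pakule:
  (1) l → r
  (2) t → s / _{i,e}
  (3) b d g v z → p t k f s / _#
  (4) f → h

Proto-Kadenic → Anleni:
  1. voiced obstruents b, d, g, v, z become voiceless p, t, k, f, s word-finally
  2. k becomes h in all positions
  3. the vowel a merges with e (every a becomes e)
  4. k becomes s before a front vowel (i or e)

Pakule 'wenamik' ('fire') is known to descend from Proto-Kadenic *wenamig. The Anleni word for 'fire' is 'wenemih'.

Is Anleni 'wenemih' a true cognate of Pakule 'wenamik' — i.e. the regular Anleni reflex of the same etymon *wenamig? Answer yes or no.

yes

Derive the expected Anleni reflex of *wenamig:
Anleni: *wenamig
  wenamig → wenamik   [final devoicing]
  wenamik → wenamih   [unconditioned shift]
  wenamih → wenemih   [vowel merger]
  wenemih (rule 4 does not apply)
  giving Anleni wenemih.
Anleni 'wenemih' matches the regular reflex exactly, so the pair is cognate.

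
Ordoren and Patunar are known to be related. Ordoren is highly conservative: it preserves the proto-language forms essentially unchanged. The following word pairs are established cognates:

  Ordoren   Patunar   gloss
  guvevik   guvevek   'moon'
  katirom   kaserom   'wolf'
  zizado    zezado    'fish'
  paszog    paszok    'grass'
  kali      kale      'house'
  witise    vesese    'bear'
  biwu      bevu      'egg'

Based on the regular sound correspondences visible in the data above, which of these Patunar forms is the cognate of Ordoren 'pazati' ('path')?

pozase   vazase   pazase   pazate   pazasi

pazase

katirom ~ kaserom, witise ~ vesese — Ordoren t corresponds to Patunar s between vowels (before a front vowel).
kali ~ kale — Ordoren i corresponds to Patunar e word-finally.
Applying these to Ordoren 'pazati':
  pazati → pazasi   (t→s between vowels (before a front vowel))
  pazasi → pazase   (i→e word-finally)
So the Patunar cognate is 'pazase'.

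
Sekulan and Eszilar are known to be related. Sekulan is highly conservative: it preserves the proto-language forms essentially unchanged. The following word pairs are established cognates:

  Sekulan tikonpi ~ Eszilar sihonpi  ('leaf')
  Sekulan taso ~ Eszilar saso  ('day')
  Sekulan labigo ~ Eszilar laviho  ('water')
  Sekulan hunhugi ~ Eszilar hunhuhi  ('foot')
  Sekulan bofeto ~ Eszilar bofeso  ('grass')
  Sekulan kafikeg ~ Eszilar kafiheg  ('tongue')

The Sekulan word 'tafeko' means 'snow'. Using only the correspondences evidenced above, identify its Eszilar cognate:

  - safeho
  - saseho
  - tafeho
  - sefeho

safeho

taso ~ saso — Sekulan t corresponds to Eszilar s word-initially before a back vowel.
tikonpi ~ sihonpi — Sekulan k corresponds to Eszilar h between vowels (before a back vowel).
Applying these to Sekulan 'tafeko':
  tafeko → safeko   (t→s word-initially before a back vowel)
  safeko → safeho   (k→h between vowels (before a back vowel))
So the Eszilar cognate is 'safeho'.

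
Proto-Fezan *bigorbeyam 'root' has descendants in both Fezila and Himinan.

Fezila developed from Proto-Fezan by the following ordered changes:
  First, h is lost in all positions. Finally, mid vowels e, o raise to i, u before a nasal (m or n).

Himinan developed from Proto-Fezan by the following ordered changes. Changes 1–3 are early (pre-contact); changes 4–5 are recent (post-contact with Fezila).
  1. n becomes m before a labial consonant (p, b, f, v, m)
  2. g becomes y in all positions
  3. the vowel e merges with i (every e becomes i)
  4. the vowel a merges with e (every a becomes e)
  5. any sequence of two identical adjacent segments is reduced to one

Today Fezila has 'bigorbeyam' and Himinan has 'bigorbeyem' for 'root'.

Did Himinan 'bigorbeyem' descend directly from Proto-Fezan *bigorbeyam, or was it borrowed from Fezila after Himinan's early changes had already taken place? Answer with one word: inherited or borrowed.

If inherited, *bigorbeyam would pass through all of Himinan's changes:
Himinan: *bigorbeyam
  bigorbeyam (rule 1 does not apply)
  bigorbeyam → biyorbeyam   [unconditioned shift]
  biyorbeyam → biyorbiyam   [vowel merger]
  biyorbiyam → biyorbiyem   [vowel merger]
  biyorbiyem (rule 5 does not apply)
  giving Himinan biyorbiyem.
If borrowed from Fezila 'bigorbeyam' after the early changes, it would undergo only the recent ones:
  rule 4 (vowel merger): bigorbeyam → bigorbeyem
  rule 5 (degemination): no change (bigorbeyem)
  ⇒ as a loan: bigorbeyem
Himinan 'bigorbeyem' matches the loan outcome 'bigorbeyem', not the inherited 'biyorbiyem' — it skipped the early Himinan changes, so it was borrowed from Fezila.

borrowed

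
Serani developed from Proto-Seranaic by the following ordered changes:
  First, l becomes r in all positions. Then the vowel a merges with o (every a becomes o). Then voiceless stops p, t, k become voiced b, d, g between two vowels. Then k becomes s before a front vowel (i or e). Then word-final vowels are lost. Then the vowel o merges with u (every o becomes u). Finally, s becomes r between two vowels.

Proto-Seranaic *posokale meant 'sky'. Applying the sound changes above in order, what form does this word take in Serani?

purugur

Serani: start from *posokale.
  rule 1 (unconditioned shift): posokale → posokare
  rule 2 (vowel merger): posokare → posokore
  rule 3 (intervocalic voicing): posokore → posogore
  rule 4: no change — posogore
  rule 5 (apocope): posogore → posogor
  rule 6 (vowel merger): posogor → pusugur
  rule 7 (rhotacism): pusugur → purugur
  ⇒ Serani purugur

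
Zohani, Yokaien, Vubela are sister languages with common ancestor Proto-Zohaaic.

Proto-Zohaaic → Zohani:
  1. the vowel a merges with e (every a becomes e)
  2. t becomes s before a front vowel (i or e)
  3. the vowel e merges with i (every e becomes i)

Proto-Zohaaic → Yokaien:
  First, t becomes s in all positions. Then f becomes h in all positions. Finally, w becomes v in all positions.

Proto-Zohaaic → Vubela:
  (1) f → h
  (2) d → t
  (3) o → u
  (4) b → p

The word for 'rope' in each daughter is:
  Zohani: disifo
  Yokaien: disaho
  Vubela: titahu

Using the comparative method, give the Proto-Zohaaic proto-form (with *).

Position 5: Zohani has f, Yokaien has h, Vubela has h. Zohani preserves f here (none of its changes turn any other segment into f), so the proto-segment is *f.
Position 4: Zohani has i, Yokaien has a, Vubela has a. Yokaien preserves a here (none of its changes turn any other segment into a), so the proto-segment is *a.
Verify the candidate proto-form against each daughter:
Zohani: *ditafo > ditefo > disefo > disifo  (by vowel merger, palatalisation, vowel merger)
Yokaien: start from *ditafo.
  rule 1 (unconditioned shift): ditafo → disafo
  rule 2 (unconditioned shift): disafo → disaho
  rule 3: no change — disaho
  ⇒ Yokaien disaho
Vubela: start from *ditafo.
  rule 1 (unconditioned shift): ditafo → ditaho
  rule 2 (unconditioned shift): ditaho → titaho
  rule 3 (vowel merger): titaho → titahu
  rule 4: no change — titahu
  ⇒ Vubela titahu
*ditafo is the unique common source.

*ditafo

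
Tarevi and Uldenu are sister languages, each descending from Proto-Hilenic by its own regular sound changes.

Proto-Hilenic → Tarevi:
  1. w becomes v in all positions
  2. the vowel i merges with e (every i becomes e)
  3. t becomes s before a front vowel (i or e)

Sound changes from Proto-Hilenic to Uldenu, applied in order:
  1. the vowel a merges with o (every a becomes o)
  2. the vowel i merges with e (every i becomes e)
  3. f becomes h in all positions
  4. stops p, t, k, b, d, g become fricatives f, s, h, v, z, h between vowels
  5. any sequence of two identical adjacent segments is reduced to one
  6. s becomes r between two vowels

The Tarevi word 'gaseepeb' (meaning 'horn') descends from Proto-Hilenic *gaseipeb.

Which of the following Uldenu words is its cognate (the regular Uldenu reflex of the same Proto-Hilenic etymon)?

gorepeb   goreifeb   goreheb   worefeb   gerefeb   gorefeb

Uldenu: *gaseipeb > goseipeb > goseepeb > goseefeb > gosefeb > gorefeb  (by vowel merger, vowel merger, intervocalic lenition, degemination, rhotacism)
The other candidates each miss or misapply at least one Uldenu change.

gorefeb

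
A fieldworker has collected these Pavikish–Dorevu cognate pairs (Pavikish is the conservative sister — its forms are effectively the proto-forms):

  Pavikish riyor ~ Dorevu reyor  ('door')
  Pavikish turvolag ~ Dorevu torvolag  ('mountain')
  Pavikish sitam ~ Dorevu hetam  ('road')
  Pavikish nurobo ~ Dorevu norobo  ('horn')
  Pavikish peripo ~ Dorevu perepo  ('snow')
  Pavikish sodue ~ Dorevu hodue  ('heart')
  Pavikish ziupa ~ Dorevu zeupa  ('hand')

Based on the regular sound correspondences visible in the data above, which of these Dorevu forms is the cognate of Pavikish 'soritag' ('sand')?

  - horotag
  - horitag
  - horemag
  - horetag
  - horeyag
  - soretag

sodue ~ hodue — Pavikish s corresponds to Dorevu h word-initially before a back vowel.
riyor ~ reyor, sitam ~ hetam — Pavikish i corresponds to Dorevu e after a consonant, before a consonant other than r, m, n, p, b, f, v.
Applying these to Pavikish 'soritag':
  soritag → horitag   (s→h word-initially before a back vowel)
  horitag → horetag   (i→e after a consonant, before a consonant other than r, m, n, p, b, f, v)
So the Dorevu cognate is 'horetag'.

horetag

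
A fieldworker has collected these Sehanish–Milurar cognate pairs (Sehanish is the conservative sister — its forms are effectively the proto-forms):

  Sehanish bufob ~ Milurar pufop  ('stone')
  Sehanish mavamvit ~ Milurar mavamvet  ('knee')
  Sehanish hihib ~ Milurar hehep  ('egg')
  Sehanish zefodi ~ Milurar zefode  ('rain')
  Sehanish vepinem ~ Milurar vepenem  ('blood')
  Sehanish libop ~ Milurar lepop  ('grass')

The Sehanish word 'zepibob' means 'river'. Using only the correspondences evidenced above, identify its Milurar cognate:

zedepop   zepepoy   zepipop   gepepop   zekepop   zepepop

zepepop

hihib ~ hehep, libop ~ lepop — Sehanish i corresponds to Milurar e after a consonant, before a labial obstruent.
libop ~ lepop — Sehanish b corresponds to Milurar p between vowels (before a back vowel).
bufob ~ pufop, hihib ~ hehep — Sehanish b corresponds to Milurar p word-finally.
Applying these to Sehanish 'zepibob':
  zepibob → zepebob   (i→e after a consonant, before a labial obstruent)
  zepebob → zepepob   (b→p between vowels (before a back vowel))
  zepepob → zepepop   (b→p word-finally)
So the Milurar cognate is 'zepepop'.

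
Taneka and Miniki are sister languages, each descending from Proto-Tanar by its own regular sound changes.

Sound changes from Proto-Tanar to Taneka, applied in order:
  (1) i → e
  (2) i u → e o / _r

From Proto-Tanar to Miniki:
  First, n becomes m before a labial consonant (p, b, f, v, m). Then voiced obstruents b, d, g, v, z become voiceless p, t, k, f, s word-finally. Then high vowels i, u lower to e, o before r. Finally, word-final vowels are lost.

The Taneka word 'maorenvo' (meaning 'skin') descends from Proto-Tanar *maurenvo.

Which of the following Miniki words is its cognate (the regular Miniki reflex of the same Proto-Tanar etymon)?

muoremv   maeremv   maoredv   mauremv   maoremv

Miniki: start from *maurenvo.
  rule 1 (nasal place assimilation): maurenvo → mauremvo
  rule 2: no change — mauremvo
  rule 3 (pre-rhotic lowering): mauremvo → maoremvo
  rule 4 (apocope): maoremvo → maoremv
  ⇒ Miniki maoremv

maoremv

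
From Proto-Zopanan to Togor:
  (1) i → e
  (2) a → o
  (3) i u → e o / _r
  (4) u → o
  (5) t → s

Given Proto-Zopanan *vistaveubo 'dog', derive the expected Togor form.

Togor: start from *vistaveubo.
  rule 1 (vowel merger): vistaveubo → vestaveubo
  rule 2 (vowel merger): vestaveubo → vestoveubo
  rule 3: no change — vestoveubo
  rule 4 (vowel merger): vestoveubo → vestoveobo
  rule 5 (unconditioned shift): vestoveobo → vessoveobo
  ⇒ Togor vessoveobo

vessoveobo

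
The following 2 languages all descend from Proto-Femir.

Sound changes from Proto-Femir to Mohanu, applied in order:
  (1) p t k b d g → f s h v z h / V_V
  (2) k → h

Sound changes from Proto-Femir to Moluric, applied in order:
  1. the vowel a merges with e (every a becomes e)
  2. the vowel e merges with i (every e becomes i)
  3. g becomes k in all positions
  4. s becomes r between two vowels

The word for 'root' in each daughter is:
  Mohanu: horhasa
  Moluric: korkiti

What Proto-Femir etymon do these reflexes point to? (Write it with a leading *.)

Position 5: Mohanu has a, Moluric has i. Mohanu preserves a here (none of its changes turn any other segment into a), so the proto-segment is *a.
Position 6: Mohanu has s, Moluric has t. Moluric preserves t here (none of its changes turn any other segment into t), so the proto-segment is *t.
Position 4: Mohanu has h, Moluric has k. Taking the neighbouring segments as reconstructed: Mohanu h could go back to *k or *h; Moluric k could go back to *k or *g — the one source consistent with every daughter is *k.
Verify the candidate proto-form against each daughter:
Mohanu: *korkata > korkasa > horhasa  (by intervocalic lenition, unconditioned shift)
Moluric: start from *korkata.
  rule 1 (vowel merger): korkata → korkete
  rule 2 (vowel merger): korkete → korkiti
  rule 3: no change — korkiti
  rule 4: no change — korkiti
  ⇒ Moluric korkiti
No other proto-form is consistent with every reflex, so the reconstruction is *korkata.

*korkata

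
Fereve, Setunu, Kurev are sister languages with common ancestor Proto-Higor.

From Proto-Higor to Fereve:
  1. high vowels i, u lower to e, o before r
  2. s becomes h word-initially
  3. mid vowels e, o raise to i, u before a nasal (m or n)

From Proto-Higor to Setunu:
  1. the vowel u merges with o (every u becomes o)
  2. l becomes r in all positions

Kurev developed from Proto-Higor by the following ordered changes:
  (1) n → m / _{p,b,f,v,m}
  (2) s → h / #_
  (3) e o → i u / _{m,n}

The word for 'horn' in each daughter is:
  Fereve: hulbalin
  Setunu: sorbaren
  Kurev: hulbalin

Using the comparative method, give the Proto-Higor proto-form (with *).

Position 2: Fereve has u, Setunu has o, Kurev has u. Taking the neighbouring segments as reconstructed: Fereve u can only go back to *u; Setunu o could go back to *o or *u; Kurev u can only go back to *u — the one source consistent with every daughter is *u.
Position 7: Fereve has i, Setunu has e, Kurev has i. Setunu preserves e here (none of its changes turn any other segment into e), so the proto-segment is *e.
Continuing position by position gives *sulbalen; check it forward:
Fereve: start from *sulbalen.
  rule 1: no change — sulbalen
  rule 2 (debuccalisation): sulbalen → hulbalen
  rule 3 (pre-nasal raising): hulbalen → hulbalin
  ⇒ Fereve hulbalin
Setunu: start from *sulbalen.
  rule 1 (vowel merger): sulbalen → solbalen
  rule 2 (unconditioned shift): solbalen → sorbaren
  ⇒ Setunu sorbaren
Kurev: start from *sulbalen.
  rule 1: no change — sulbalen
  rule 2 (debuccalisation): sulbalen → hulbalen
  rule 3 (pre-nasal raising): hulbalen → hulbalin
  ⇒ Kurev hulbalin
No other proto-form is consistent with every reflex, so the reconstruction is *sulbalen.

*sulbalen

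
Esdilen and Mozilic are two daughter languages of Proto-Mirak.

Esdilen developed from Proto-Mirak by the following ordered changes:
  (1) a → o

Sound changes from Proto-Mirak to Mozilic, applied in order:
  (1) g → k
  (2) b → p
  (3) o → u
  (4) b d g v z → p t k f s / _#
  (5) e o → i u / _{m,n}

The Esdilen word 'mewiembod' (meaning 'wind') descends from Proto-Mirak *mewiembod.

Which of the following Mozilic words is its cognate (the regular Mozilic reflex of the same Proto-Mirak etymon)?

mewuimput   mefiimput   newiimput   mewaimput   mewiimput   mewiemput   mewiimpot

Mozilic: *mewiembod > mewiempod > mewiempud > mewiemput > mewiimput  (by unconditioned shift, vowel merger, final devoicing, pre-nasal raising)
Among the options, 'mewiimput' alone shows every Mozilic change applied in order.

mewiimput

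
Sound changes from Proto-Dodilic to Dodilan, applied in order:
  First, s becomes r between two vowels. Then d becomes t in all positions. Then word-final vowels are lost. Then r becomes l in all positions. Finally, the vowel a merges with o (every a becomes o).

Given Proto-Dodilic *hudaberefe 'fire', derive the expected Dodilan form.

hutobelef

Dodilan: *hudaberefe > hutaberefe > hutaberef > hutabelef > hutobelef  (by unconditioned shift, apocope, unconditioned shift, vowel merger)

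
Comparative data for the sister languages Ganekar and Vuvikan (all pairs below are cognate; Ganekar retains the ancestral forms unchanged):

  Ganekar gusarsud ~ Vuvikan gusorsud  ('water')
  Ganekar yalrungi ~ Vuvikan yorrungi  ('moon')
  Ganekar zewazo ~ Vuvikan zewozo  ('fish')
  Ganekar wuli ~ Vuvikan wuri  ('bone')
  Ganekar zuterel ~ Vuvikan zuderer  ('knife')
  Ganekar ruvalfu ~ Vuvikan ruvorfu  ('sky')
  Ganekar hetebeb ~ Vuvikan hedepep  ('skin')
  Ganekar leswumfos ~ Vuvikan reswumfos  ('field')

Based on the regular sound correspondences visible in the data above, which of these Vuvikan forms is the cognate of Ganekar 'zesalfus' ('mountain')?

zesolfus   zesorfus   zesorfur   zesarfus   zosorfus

yalrungi ~ yorrungi, zewazo ~ zewozo — Ganekar a corresponds to Vuvikan o after a consonant, before a consonant other than r, m, n, p, b, f, v.
ruvalfu ~ ruvorfu — Ganekar l corresponds to Vuvikan r after a vowel, before a labial obstruent.
Applying these to Ganekar 'zesalfus':
  zesalfus → zesolfus   (a→o after a consonant, before a consonant other than r, m, n, p, b, f, v)
  zesolfus → zesorfus   (l→r after a vowel, before a labial obstruent)
So the Vuvikan cognate is 'zesorfus'.

zesorfus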